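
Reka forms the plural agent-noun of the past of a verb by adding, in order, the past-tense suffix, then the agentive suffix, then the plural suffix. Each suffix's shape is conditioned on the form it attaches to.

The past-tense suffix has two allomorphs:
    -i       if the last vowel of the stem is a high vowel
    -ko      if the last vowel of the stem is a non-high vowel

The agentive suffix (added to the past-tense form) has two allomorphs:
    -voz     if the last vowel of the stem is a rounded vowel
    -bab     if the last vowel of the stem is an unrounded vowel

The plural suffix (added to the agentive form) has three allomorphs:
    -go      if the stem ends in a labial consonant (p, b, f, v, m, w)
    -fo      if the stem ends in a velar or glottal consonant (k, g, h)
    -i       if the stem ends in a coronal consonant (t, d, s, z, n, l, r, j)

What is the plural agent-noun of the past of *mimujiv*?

*mimujiv* — last vowel /i/ (a high vowel) → -i → *mimujivi*.
Since the last vowel of the past-tense form *mimujivi* is /i/ (an unrounded vowel), it takes -bab, giving *mimujivibab*.
The agentive form *mimujivibab* — final consonant /b/ (labial) → -go → *mimujivibabgo*.

mimujivibabgo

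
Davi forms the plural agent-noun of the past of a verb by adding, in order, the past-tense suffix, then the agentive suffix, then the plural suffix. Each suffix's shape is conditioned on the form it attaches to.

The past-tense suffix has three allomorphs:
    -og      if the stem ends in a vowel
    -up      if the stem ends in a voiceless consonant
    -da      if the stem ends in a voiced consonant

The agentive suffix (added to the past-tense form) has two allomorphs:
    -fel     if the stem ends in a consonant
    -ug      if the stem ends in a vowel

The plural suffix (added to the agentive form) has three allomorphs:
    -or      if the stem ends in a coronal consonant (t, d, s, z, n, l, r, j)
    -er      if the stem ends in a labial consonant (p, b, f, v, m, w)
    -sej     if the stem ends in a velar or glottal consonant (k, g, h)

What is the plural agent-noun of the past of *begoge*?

The final sound of *begoge* is /e/, which is a vowel, so the past-tense suffix is -og, giving *begogeog*.
The final sound of the past-tense form *begogeog* is /g/, which is a consonant, so the agentive suffix is -fel, giving *begogeogfel*.
The final consonant of the agentive form *begogeogfel* is /l/, which is coronal, so the plural suffix is -or, giving *begogeogfelor*.

begogeogfelor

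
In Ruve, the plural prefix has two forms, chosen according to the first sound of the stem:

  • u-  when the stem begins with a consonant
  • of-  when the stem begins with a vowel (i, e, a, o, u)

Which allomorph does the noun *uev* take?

of-

*uev* — first sound /u/ (a vowel) → of-.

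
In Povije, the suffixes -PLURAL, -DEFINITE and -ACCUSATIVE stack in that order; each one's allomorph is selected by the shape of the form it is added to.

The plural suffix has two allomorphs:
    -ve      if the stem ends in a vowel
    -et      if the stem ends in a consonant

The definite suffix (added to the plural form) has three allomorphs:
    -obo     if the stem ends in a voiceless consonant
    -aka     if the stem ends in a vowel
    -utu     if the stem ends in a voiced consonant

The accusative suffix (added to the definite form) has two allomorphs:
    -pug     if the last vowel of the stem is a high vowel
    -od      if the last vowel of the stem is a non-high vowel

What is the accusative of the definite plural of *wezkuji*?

*wezkuji*: final sound = /i/, a vowel → -ve → *wezkujive*.
The plural form *wezkujive* — final sound /e/ (a vowel) → -aka → *wezkujiveaka*.
Since the last vowel of the definite form *wezkujiveaka* is /a/ (a non-high vowel), it takes -od, giving *wezkujiveakaod*.

wezkujiveakaod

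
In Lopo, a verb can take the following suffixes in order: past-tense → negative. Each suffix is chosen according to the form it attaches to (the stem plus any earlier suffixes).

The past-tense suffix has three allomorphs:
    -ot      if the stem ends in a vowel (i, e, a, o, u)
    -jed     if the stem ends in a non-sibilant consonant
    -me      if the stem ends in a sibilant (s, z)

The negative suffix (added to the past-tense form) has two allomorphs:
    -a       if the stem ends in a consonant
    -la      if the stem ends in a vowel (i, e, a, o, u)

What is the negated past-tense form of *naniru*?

naniruota

*naniru* — final sound /u/ (a vowel) → -ot → *naniruot*.
Since the final sound of the past-tense form *naniruot* is /t/ (a consonant), it takes -a, giving *naniruota*.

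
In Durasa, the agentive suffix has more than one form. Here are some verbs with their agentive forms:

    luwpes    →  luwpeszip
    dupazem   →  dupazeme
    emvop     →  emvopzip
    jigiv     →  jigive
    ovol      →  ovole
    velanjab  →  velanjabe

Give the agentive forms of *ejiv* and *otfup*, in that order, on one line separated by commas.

ejive, otfupzip

The pattern is voicing of the final consonant: -zip when the stem ends in a voiceless consonant (*luwpes*, *emvop*); -e when the stem ends in a voiced consonant (*dupazem*, *jigiv*, *ovol*, *velanjab*).
Since the final consonant of *ejiv* is /v/ (voiced), it takes -e, giving *ejive*.
Since the final consonant of *otfup* is /p/ (voiceless), it takes -zip, giving *otfupzip*.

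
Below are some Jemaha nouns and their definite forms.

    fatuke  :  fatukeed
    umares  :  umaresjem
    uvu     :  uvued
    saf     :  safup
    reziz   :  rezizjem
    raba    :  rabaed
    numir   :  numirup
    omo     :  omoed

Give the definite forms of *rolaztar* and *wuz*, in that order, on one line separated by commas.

Looking at the final sound of each stem: -jem when the stem ends in a sibilant (*umares*, *reziz*); -up when the stem ends in a non-sibilant consonant (*saf*, *numir*); -ed when the stem ends in a vowel (*fatuke*, *uvu*, *raba*, *omo*).
*rolaztar*: final sound = /r/, a non-sibilant consonant → -up → *rolaztarup*.
*wuz*: final sound = /z/, a sibilant → -jem → *wuzjem*.

rolaztarup, wuzjem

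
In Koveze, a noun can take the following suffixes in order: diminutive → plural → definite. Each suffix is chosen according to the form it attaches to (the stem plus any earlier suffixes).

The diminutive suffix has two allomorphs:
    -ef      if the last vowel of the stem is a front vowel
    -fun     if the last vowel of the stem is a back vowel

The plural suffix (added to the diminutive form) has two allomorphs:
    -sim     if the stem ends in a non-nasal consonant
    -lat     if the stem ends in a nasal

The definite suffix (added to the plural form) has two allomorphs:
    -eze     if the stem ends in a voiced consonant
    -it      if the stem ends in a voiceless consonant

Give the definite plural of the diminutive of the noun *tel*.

telefsimeze

*tel* — last vowel /e/ (a front vowel) → -ef → *telef*.
The diminutive form *telef* — final consonant /f/ (non-nasal) → -sim → *telefsim*.
The final consonant of the plural form *telefsim* is /m/, which is voiced, so the definite suffix is -eze, giving *telefsimeze*.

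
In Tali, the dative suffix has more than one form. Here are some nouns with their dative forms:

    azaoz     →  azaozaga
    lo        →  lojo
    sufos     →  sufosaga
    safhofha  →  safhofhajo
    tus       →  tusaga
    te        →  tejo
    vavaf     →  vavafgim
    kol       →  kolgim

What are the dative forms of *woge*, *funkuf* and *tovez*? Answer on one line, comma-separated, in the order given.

wogejo, funkufgim, tovezaga

The suffix is conditioned by the final sound: -aga when the stem ends in a sibilant (*azaoz*, *sufos*, *tus*); -gim when the stem ends in a non-sibilant consonant (*vavaf*, *kol*); -jo when the stem ends in a vowel (*lo*, *safhofha*, *te*).
The final sound of *woge* is /e/, which is a vowel, so the suffix is -jo, giving *wogejo*.
*funkuf*: final sound = /f/, a non-sibilant consonant → -gim → *funkufgim*.
Since the final sound of *tovez* is /z/ (a sibilant), it takes -aga, giving *tovezaga*.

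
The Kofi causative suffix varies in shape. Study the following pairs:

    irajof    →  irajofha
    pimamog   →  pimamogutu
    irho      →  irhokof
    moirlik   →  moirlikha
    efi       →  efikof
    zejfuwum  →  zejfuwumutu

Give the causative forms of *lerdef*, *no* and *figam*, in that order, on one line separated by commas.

lerdefha, nokof, figamutu

Looking at the final sound of each stem: -ha when the stem ends in a voiceless consonant (*irajof*, *moirlik*); -utu when the stem ends in a voiced consonant (*pimamog*, *zejfuwum*); -kof when the stem ends in a vowel (*irho*, *efi*).
The final sound of *lerdef* is /f/, which is a voiceless consonant, so the suffix is -ha, giving *lerdefha*.
The final sound of *no* is /o/, which is a vowel, so the suffix is -kof, giving *nokof*.
Since the final sound of *figam* is /m/ (a voiced consonant), it takes -utu, giving *figamutu*.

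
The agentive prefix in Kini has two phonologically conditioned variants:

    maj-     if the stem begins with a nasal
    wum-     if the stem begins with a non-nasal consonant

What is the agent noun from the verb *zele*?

Since the first consonant of *zele* is /z/ (non-nasal), it takes wum-, giving *wumzele*.

wumzele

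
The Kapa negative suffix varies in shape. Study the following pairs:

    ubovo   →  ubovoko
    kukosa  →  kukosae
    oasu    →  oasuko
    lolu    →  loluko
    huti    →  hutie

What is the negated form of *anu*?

The pattern is rounding harmony: -ko when the last vowel of the stem is a rounded vowel (*ubovo*, *oasu*, *lolu*); -e when the last vowel of the stem is an unrounded vowel (*kukosa*, *huti*).
*anu* — last vowel /u/ (a rounded vowel) → -ko → *anuko*.

anuko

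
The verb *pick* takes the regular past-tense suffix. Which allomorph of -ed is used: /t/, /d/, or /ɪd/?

/t/

The stem *pick* ends in a voiceless consonant other than /t/.
The -ed suffix is realized as /ɪd/ after /t, d/; as /t/ after other voiceless consonants; and as /d/ after other voiced sounds.
So -ed on *pick* is pronounced /t/.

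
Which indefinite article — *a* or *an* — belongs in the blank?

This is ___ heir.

The indefinite article is chosen by the initial *sound* of the following word, not its spelling.
*heir* begins with the sound /ɛ/ (silent h) — a vowel sound.
So the article is *an*: This is an heir.

an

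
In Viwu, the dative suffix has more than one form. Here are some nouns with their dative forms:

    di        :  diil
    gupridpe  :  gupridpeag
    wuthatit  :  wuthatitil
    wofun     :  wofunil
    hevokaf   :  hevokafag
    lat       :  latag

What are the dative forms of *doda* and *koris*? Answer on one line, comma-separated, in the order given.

Looking at the last vowel of each stem: -il when the last vowel of the stem is a high vowel (*di*, *wuthatit*, *wofun*); -ag when the last vowel of the stem is a non-high vowel (*gupridpe*, *hevokaf*, *lat*).
The last vowel of *doda* is /a/, which is a non-high vowel, so the suffix is -ag, giving *dodaag*.
The last vowel of *koris* is /i/, which is a high vowel, so the suffix is -il, giving *korisil*.

dodaag, korisil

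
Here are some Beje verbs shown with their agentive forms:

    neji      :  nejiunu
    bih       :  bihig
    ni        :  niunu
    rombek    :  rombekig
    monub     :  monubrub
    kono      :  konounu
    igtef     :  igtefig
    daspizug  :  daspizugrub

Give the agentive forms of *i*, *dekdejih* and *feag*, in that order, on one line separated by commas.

iunu, dekdejihig, feagrub

The pattern is voicing of the final sound: -ig when the stem ends in a voiceless consonant (*bih*, *rombek*, *igtef*); -rub when the stem ends in a voiced consonant (*monub*, *daspizug*); -unu when the stem ends in a vowel (*neji*, *ni*, *kono*).
Since the final sound of *i* is /i/ (a vowel), it takes -unu, giving *iunu*.
*dekdejih*: final sound = /h/, a voiceless consonant → -ig → *dekdejihig*.
Since the final sound of *feag* is /g/ (a voiced consonant), it takes -rub, giving *feagrub*.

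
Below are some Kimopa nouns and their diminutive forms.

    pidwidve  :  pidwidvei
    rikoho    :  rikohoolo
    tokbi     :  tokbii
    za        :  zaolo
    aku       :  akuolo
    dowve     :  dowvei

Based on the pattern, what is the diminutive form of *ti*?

tii

Looking at the last vowel of each stem: -i when the last vowel of the stem is a front vowel (*pidwidve*, *tokbi*, *dowve*); -olo when the last vowel of the stem is a back vowel (*rikoho*, *za*, *aku*).
*ti* — last vowel /i/ (a front vowel) → -i → *tii*.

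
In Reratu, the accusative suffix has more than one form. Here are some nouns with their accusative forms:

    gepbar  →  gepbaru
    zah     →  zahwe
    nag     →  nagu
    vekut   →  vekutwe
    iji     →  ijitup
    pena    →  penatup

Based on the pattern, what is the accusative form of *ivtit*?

The pattern is voicing of the final sound: -we when the stem ends in a voiceless consonant (*zah*, *vekut*); -u when the stem ends in a voiced consonant (*gepbar*, *nag*); -tup when the stem ends in a vowel (*iji*, *pena*).
*ivtit*: final sound = /t/, a voiceless consonant → -we → *ivtitwe*.

ivtitwe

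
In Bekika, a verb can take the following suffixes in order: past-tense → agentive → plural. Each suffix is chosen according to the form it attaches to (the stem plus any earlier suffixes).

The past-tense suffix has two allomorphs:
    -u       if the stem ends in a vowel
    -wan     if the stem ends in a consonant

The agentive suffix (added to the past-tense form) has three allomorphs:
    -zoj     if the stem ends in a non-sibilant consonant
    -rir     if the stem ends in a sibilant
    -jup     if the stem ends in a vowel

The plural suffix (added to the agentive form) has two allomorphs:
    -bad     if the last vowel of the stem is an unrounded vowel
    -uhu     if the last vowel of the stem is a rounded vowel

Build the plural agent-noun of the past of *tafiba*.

Since the final sound of *tafiba* is /a/ (a vowel), it takes -u, giving *tafibau*.
The past-tense form *tafibau*: final sound = /u/, a vowel → -jup → *tafibaujup*.
The agentive form *tafibaujup*: last vowel = /u/, a rounded vowel → -uhu → *tafibaujupuhu*.

tafibaujupuhu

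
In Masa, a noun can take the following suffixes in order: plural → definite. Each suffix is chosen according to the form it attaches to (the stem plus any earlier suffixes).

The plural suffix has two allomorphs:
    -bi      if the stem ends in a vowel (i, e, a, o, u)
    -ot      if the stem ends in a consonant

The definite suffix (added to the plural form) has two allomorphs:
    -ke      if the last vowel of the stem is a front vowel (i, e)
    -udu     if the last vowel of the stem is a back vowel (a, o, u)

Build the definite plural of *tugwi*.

tugwibike

Since the final sound of *tugwi* is /i/ (a vowel), it takes -bi, giving *tugwibi*.
The last vowel of the plural form *tugwibi* is /i/, which is a front vowel, so the definite suffix is -ke, giving *tugwibike*.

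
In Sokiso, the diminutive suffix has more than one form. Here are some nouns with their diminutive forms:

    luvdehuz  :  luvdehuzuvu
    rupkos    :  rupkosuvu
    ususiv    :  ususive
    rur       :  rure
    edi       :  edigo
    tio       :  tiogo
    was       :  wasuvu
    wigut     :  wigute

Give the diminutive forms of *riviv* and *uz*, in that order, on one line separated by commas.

rivive, uzuvu

Looking at the final sound of each stem: -uvu when the stem ends in a sibilant (*luvdehuz*, *rupkos*, *was*); -e when the stem ends in a non-sibilant consonant (*ususiv*, *rur*, *wigut*); -go when the stem ends in a vowel (*edi*, *tio*).
*riviv* — final sound /v/ (a non-sibilant consonant) → -e → *rivive*.
Since the final sound of *uz* is /z/ (a sibilant), it takes -uvu, giving *uzuvu*.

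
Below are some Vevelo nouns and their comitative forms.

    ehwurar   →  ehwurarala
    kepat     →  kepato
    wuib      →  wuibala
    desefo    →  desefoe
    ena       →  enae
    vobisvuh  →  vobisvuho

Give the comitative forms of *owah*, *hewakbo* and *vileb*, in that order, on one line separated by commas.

The suffix is conditioned by the final sound: -o when the stem ends in a voiceless consonant (*kepat*, *vobisvuh*); -ala when the stem ends in a voiced consonant (*ehwurar*, *wuib*); -e when the stem ends in a vowel (*desefo*, *ena*).
*owah*: final sound = /h/, a voiceless consonant → -o → *owaho*.
The final sound of *hewakbo* is /o/, which is a vowel, so the suffix is -e, giving *hewakboe*.
The final sound of *vileb* is /b/, which is a voiced consonant, so the suffix is -ala, giving *vilebala*.

owaho, hewakboe, vilebala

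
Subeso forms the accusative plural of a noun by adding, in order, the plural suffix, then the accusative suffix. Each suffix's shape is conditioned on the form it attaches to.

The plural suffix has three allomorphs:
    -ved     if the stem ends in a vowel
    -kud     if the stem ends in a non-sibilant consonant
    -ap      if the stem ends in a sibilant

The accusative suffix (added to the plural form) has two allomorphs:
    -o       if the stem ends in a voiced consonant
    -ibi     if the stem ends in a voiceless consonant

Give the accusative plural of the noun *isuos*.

Since the final sound of *isuos* is /s/ (a sibilant), it takes -ap, giving *isuosap*.
The plural form *isuosap* — final consonant /p/ (voiceless) → -ibi → *isuosapibi*.

isuosapibi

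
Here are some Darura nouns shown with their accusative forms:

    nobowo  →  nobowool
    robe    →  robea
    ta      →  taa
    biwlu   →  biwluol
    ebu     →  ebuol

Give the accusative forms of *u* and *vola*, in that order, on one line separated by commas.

Looking at the last vowel of each stem: -ol when the last vowel of the stem is a rounded vowel (*nobowo*, *biwlu*, *ebu*); -a when the last vowel of the stem is an unrounded vowel (*robe*, *ta*).
The last vowel of *u* is /u/, which is a rounded vowel, so the suffix is -ol, giving *uol*.
Since the last vowel of *vola* is /a/ (an unrounded vowel), it takes -a, giving *volaa*.

uol, volaa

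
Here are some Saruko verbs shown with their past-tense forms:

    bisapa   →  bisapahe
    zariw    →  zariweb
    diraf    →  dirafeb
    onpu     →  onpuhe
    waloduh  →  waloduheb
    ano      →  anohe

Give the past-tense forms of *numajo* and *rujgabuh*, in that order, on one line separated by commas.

numajohe, rujgabuheb

The pattern is consonant vs. vowel: -eb when the stem ends in a consonant (*zariw*, *diraf*, *waloduh*); -he when the stem ends in a vowel (*bisapa*, *onpu*, *ano*).
The final sound of *numajo* is /o/, which is a vowel, so the suffix is -he, giving *numajohe*.
*rujgabuh* — final sound /h/ (a consonant) → -eb → *rujgabuheb*.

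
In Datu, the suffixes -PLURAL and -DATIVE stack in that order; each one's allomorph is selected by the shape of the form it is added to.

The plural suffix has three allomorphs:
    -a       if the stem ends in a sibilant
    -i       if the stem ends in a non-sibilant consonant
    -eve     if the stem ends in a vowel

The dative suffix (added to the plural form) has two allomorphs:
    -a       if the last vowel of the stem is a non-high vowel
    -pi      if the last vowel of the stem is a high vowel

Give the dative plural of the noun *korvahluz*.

korvahluzaa

*korvahluz* — final sound /z/ (a sibilant) → -a → *korvahluza*.
The plural form *korvahluza*: last vowel = /a/, a non-high vowel → -a → *korvahluzaa*.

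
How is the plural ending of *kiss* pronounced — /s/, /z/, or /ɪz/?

/ɪz/

The stem *kiss* ends in a sibilant (/s, z, ʃ, ʒ, tʃ, dʒ/).
The plural suffix surfaces as /ɪz/ after sibilants, /s/ after other voiceless consonants, and /z/ after other voiced sounds.
So the plural -s on *kiss* is pronounced /ɪz/.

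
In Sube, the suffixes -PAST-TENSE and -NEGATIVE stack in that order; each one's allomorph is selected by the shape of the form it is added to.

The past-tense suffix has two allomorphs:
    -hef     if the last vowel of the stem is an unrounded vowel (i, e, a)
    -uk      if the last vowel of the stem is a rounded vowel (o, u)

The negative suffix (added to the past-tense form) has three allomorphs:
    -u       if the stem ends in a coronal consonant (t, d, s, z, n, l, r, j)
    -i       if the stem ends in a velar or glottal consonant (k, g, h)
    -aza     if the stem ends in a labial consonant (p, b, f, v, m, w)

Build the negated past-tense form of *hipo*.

*hipo* — last vowel /o/ (a rounded vowel) → -uk → *hipouk*.
The past-tense form *hipouk*: final consonant = /k/, velar/glottal → -i → *hipouki*.

hipouki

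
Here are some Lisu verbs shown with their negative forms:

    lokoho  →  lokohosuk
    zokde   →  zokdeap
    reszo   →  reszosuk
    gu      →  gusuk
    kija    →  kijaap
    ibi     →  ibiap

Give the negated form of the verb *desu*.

desusuk

The alternation tracks the last vowel of the stem — -suk when the last vowel of the stem is a rounded vowel (*lokoho*, *reszo*, *gu*); -ap when the last vowel of the stem is an unrounded vowel (*zokde*, *kija*, *ibi*).
*desu* — last vowel /u/ (a rounded vowel) → -suk → *desusuk*.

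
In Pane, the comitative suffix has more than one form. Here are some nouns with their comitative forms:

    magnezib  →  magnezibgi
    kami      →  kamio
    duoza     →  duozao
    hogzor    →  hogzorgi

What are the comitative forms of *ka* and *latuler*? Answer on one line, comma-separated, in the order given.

kao, latulergi

The pattern is consonant vs. vowel: -gi when the stem ends in a consonant (*magnezib*, *hogzor*); -o when the stem ends in a vowel (*kami*, *duoza*).
*ka*: final sound = /a/, a vowel → -o → *kao*.
*latuler* — final sound /r/ (a consonant) → -gi → *latulergi*.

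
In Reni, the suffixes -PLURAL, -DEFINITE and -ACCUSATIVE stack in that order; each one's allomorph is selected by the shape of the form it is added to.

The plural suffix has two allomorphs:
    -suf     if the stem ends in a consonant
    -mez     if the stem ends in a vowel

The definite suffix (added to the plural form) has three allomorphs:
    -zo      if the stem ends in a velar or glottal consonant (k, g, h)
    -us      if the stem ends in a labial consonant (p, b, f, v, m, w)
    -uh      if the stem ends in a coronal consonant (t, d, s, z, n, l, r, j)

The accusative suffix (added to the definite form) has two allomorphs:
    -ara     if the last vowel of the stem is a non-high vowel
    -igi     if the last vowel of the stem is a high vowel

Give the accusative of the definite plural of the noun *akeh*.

akehsufusigi

Since the final sound of *akeh* is /h/ (a consonant), it takes -suf, giving *akehsuf*.
The final consonant of the plural form *akehsuf* is /f/, which is labial, so the definite suffix is -us, giving *akehsufus*.
The last vowel of the definite form *akehsufus* is /u/, which is a high vowel, so the accusative suffix is -igi, giving *akehsufusigi*.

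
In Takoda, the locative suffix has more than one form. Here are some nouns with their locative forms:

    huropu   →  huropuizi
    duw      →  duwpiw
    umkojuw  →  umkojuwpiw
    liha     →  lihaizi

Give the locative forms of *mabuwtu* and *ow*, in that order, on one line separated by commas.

Looking at the final sound of each stem: -piw when the stem ends in a consonant (*duw*, *umkojuw*); -izi when the stem ends in a vowel (*huropu*, *liha*).
The final sound of *mabuwtu* is /u/, which is a vowel, so the suffix is -izi, giving *mabuwtuizi*.
*ow* — final sound /w/ (a consonant) → -piw → *owpiw*.

mabuwtuizi, owpiw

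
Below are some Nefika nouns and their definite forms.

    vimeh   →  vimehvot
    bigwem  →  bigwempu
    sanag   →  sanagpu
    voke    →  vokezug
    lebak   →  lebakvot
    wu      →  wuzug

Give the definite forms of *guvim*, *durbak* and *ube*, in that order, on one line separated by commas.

guvimpu, durbakvot, ubezug

Looking at the final sound of each stem: -vot when the stem ends in a voiceless consonant (*vimeh*, *lebak*); -pu when the stem ends in a voiced consonant (*bigwem*, *sanag*); -zug when the stem ends in a vowel (*voke*, *wu*).
Since the final sound of *guvim* is /m/ (a voiced consonant), it takes -pu, giving *guvimpu*.
*durbak* — final sound /k/ (a voiceless consonant) → -vot → *durbakvot*.
Since the final sound of *ube* is /e/ (a vowel), it takes -zug, giving *ubezug*.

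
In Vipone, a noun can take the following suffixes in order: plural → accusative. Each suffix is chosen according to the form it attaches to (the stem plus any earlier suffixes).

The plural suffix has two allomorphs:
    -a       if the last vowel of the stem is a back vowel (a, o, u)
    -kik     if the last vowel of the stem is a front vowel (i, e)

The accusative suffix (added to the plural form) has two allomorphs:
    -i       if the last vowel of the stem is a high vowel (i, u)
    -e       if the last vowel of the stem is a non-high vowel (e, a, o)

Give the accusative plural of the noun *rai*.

raikiki

Since the last vowel of *rai* is /i/ (a front vowel), it takes -kik, giving *raikik*.
The plural form *raikik* — last vowel /i/ (a high vowel) → -i → *raikiki*.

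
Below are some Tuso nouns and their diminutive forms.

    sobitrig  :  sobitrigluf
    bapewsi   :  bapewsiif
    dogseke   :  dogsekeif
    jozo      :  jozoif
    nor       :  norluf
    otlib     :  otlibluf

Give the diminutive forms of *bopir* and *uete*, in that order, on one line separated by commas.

Looking at the final sound of each stem: -luf when the stem ends in a consonant (*sobitrig*, *nor*, *otlib*); -if when the stem ends in a vowel (*bapewsi*, *dogseke*, *jozo*).
The final sound of *bopir* is /r/, which is a consonant, so the suffix is -luf, giving *bopirluf*.
Since the final sound of *uete* is /e/ (a vowel), it takes -if, giving *ueteif*.

bopirluf, ueteif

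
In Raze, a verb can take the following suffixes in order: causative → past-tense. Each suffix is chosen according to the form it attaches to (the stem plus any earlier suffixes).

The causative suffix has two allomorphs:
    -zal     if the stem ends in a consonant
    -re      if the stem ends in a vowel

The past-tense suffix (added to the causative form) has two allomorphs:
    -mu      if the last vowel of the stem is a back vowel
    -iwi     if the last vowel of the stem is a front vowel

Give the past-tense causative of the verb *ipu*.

The final sound of *ipu* is /u/, which is a vowel, so the causative suffix is -re, giving *ipure*.
The last vowel of the causative form *ipure* is /e/, which is a front vowel, so the past-tense suffix is -iwi, giving *ipureiwi*.

ipureiwi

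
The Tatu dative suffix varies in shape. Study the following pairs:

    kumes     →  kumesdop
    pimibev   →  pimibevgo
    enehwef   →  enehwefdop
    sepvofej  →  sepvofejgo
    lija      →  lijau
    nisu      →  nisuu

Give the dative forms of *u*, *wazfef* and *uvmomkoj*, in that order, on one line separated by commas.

uu, wazfefdop, uvmomkojgo

Looking at the final sound of each stem: -dop when the stem ends in a voiceless consonant (*kumes*, *enehwef*); -go when the stem ends in a voiced consonant (*pimibev*, *sepvofej*); -u when the stem ends in a vowel (*lija*, *nisu*).
*u* — final sound /u/ (a vowel) → -u → *uu*.
*wazfef* — final sound /f/ (a voiceless consonant) → -dop → *wazfefdop*.
The final sound of *uvmomkoj* is /j/, which is a voiced consonant, so the suffix is -go, giving *uvmomkojgo*.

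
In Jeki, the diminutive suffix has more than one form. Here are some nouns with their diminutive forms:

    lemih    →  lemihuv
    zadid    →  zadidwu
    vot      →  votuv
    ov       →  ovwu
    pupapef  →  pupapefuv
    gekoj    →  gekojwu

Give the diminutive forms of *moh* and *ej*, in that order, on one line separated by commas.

The suffix is conditioned by the final consonant: -uv when the stem ends in a voiceless consonant (*lemih*, *vot*, *pupapef*); -wu when the stem ends in a voiced consonant (*zadid*, *ov*, *gekoj*).
Since the final consonant of *moh* is /h/ (voiceless), it takes -uv, giving *mohuv*.
*ej* — final consonant /j/ (voiced) → -wu → *ejwu*.

mohuv, ejwu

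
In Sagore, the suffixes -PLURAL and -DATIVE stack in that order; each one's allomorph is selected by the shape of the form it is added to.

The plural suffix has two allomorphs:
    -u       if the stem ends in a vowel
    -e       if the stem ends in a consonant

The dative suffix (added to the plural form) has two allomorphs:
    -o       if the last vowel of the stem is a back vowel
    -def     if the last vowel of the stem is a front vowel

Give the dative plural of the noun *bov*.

bovedef

*bov*: final sound = /v/, a consonant → -e → *bove*.
The plural form *bove* — last vowel /e/ (a front vowel) → -def → *bovedef*.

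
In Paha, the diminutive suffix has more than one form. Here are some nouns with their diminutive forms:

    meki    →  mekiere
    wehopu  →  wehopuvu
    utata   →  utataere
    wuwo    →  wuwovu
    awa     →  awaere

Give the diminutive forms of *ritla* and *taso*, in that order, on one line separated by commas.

ritlaere, tasovu

The alternation tracks the last vowel of the stem — -vu when the last vowel of the stem is a rounded vowel (*wehopu*, *wuwo*); -ere when the last vowel of the stem is an unrounded vowel (*meki*, *utata*, *awa*).
Since the last vowel of *ritla* is /a/ (an unrounded vowel), it takes -ere, giving *ritlaere*.
The last vowel of *taso* is /o/, which is a rounded vowel, so the suffix is -vu, giving *tasovu*.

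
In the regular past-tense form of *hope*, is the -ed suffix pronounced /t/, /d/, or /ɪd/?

/t/

The stem *hope* ends in a voiceless consonant other than /t/.
The -ed suffix is realized as /ɪd/ after /t, d/; as /t/ after other voiceless consonants; and as /d/ after other voiced sounds.
So -ed on *hope* is pronounced /t/.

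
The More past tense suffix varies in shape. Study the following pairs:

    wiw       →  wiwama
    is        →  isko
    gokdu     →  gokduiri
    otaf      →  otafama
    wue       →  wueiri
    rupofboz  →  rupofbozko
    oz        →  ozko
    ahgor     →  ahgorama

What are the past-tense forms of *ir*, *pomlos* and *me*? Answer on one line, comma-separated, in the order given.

irama, pomlosko, meiri

The suffix is conditioned by the final sound: -ko when the stem ends in a sibilant (*is*, *rupofboz*, *oz*); -ama when the stem ends in a non-sibilant consonant (*wiw*, *otaf*, *ahgor*); -iri when the stem ends in a vowel (*gokdu*, *wue*).
*ir* — final sound /r/ (a non-sibilant consonant) → -ama → *irama*.
*pomlos* — final sound /s/ (a sibilant) → -ko → *pomlosko*.
*me* — final sound /e/ (a vowel) → -iri → *meiri*.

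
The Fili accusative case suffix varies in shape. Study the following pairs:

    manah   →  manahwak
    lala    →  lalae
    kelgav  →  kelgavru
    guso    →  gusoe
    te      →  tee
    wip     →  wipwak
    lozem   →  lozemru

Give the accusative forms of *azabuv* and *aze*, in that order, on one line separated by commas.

Looking at the final sound of each stem: -wak when the stem ends in a voiceless consonant (*manah*, *wip*); -ru when the stem ends in a voiced consonant (*kelgav*, *lozem*); -e when the stem ends in a vowel (*lala*, *guso*, *te*).
*azabuv* — final sound /v/ (a voiced consonant) → -ru → *azabuvru*.
*aze*: final sound = /e/, a vowel → -e → *azee*.

azabuvru, azee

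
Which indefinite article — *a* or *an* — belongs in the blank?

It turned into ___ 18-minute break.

an

The indefinite article is chosen by the initial *sound* of the following word, not its spelling.
The number *18* is spoken "eighteen", beginning with /ˌeɪˈtiːn/ — a vowel sound.
So the article is *an*: It turned into an 18-minute break.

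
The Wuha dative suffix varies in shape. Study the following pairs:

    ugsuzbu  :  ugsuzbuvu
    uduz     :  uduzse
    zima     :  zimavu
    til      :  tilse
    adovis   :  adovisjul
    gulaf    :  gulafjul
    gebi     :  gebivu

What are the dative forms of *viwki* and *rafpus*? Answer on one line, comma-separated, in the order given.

The suffix is conditioned by the final sound: -jul when the stem ends in a voiceless consonant (*adovis*, *gulaf*); -se when the stem ends in a voiced consonant (*uduz*, *til*); -vu when the stem ends in a vowel (*ugsuzbu*, *zima*, *gebi*).
*viwki* — final sound /i/ (a vowel) → -vu → *viwkivu*.
The final sound of *rafpus* is /s/, which is a voiceless consonant, so the suffix is -jul, giving *rafpusjul*.

viwkivu, rafpusjul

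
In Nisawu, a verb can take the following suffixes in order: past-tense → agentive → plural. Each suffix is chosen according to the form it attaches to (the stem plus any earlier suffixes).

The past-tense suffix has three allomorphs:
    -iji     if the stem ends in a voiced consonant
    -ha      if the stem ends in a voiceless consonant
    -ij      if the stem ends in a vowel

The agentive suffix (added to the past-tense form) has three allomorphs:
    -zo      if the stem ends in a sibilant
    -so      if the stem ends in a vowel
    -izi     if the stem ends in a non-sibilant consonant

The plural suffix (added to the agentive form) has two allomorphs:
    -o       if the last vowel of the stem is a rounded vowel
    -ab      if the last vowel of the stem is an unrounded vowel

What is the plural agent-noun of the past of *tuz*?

*tuz* — final sound /z/ (a voiced consonant) → -iji → *tuziji*.
Since the final sound of the past-tense form *tuziji* is /i/ (a vowel), it takes -so, giving *tuzijiso*.
The last vowel of the agentive form *tuzijiso* is /o/, which is a rounded vowel, so the plural suffix is -o, giving *tuzijisoo*.

tuzijisoo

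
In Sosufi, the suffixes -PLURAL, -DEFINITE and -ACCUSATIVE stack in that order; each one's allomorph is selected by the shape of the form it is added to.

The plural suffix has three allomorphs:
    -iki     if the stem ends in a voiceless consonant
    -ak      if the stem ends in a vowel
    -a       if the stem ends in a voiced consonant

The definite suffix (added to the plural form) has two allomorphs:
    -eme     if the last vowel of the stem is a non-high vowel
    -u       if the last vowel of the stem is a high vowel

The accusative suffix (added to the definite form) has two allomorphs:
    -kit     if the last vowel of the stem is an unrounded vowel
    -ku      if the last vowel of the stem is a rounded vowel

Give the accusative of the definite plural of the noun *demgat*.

*demgat* — final sound /t/ (a voiceless consonant) → -iki → *demgatiki*.
The last vowel of the plural form *demgatiki* is /i/, which is a high vowel, so the definite suffix is -u, giving *demgatikiu*.
The definite form *demgatikiu* — last vowel /u/ (a rounded vowel) → -ku → *demgatikiuku*.

demgatikiuku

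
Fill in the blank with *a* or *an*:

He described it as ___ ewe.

a

The indefinite article is chosen by the initial *sound* of the following word, not its spelling.
*ewe* begins with the sound /juː/ (pronounced /juː/) — a consonant sound.
So the article is *a*: He described it as a ewe.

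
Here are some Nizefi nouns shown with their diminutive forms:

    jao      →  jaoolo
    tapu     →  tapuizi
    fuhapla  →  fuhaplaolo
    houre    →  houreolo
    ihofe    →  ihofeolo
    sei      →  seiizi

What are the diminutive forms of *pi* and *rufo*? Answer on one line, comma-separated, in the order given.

The pattern is height harmony: -izi when the last vowel of the stem is a high vowel (*tapu*, *sei*); -olo when the last vowel of the stem is a non-high vowel (*jao*, *fuhapla*, *houre*, *ihofe*).
Since the last vowel of *pi* is /i/ (a high vowel), it takes -izi, giving *piizi*.
*rufo* — last vowel /o/ (a non-high vowel) → -olo → *rufoolo*.

piizi, rufoolo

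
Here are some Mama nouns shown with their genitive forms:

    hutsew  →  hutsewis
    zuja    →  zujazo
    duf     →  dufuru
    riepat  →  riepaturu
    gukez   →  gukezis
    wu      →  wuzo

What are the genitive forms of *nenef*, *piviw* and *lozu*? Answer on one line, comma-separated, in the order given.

nenefuru, piviwis, lozuzo

The alternation tracks the final sound of the stem — -uru when the stem ends in a voiceless consonant (*duf*, *riepat*); -is when the stem ends in a voiced consonant (*hutsew*, *gukez*); -zo when the stem ends in a vowel (*zuja*, *wu*).
Since the final sound of *nenef* is /f/ (a voiceless consonant), it takes -uru, giving *nenefuru*.
*piviw*: final sound = /w/, a voiced consonant → -is → *piviwis*.
The final sound of *lozu* is /u/, which is a vowel, so the suffix is -zo, giving *lozuzo*.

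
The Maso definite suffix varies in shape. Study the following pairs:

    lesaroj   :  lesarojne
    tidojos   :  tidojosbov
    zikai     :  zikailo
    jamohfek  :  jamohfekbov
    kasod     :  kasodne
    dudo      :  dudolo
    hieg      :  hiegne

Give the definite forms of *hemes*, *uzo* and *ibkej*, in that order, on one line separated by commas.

hemesbov, uzolo, ibkejne

The pattern is voicing of the final sound: -bov when the stem ends in a voiceless consonant (*tidojos*, *jamohfek*); -ne when the stem ends in a voiced consonant (*lesaroj*, *kasod*, *hieg*); -lo when the stem ends in a vowel (*zikai*, *dudo*).
*hemes* — final sound /s/ (a voiceless consonant) → -bov → *hemesbov*.
Since the final sound of *uzo* is /o/ (a vowel), it takes -lo, giving *uzolo*.
*ibkej*: final sound = /j/, a voiced consonant → -ne → *ibkejne*.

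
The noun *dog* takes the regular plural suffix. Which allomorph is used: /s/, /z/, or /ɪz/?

The stem *dog* ends in a voiced non-sibilant sound.
The plural suffix surfaces as /ɪz/ after sibilants, /s/ after other voiceless consonants, and /z/ after other voiced sounds.
So the plural -s on *dog* is pronounced /z/.

/z/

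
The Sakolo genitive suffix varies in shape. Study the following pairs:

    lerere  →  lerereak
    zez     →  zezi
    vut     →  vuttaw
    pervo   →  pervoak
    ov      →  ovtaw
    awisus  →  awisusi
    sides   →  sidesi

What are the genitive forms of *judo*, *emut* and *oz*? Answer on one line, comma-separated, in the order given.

The alternation tracks the final sound of the stem — -i when the stem ends in a sibilant (*zez*, *awisus*, *sides*); -taw when the stem ends in a non-sibilant consonant (*vut*, *ov*); -ak when the stem ends in a vowel (*lerere*, *pervo*).
Since the final sound of *judo* is /o/ (a vowel), it takes -ak, giving *judoak*.
The final sound of *emut* is /t/, which is a non-sibilant consonant, so the suffix is -taw, giving *emuttaw*.
*oz*: final sound = /z/, a sibilant → -i → *ozi*.

judoak, emuttaw, ozi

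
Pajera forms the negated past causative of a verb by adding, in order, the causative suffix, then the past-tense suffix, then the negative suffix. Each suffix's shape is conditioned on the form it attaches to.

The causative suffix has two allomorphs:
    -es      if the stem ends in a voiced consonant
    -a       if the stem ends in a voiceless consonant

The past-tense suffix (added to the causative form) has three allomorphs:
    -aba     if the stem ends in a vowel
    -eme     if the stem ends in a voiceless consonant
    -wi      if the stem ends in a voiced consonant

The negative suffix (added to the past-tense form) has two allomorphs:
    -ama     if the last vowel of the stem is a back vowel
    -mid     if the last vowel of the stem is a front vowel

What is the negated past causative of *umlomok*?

umlomokaabaama

*umlomok* — final consonant /k/ (voiceless) → -a → *umlomoka*.
Since the final sound of the causative form *umlomoka* is /a/ (a vowel), it takes -aba, giving *umlomokaaba*.
The past-tense form *umlomokaaba*: last vowel = /a/, a back vowel → -ama → *umlomokaabaama*.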